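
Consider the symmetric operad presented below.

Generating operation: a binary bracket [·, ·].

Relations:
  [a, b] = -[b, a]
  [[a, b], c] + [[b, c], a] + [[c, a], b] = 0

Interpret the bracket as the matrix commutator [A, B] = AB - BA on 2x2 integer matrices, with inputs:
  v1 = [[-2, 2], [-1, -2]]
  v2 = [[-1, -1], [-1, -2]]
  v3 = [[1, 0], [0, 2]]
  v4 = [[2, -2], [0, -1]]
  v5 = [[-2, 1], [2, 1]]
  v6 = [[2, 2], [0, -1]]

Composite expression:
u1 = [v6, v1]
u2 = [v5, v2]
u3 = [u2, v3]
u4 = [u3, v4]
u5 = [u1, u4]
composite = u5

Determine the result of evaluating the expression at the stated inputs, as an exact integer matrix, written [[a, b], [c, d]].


[v6, v1] = [[-2, 6], [3, 2]]
[v5, v2] = [[1, 2], [-1, -1]]
[[v5, v2], v3] = [[0, 2], [1, 0]]
[[[v5, v2], v3], v4] = [[2, -6], [3, -2]]
[[v6, v1], [[[v5, v2], v3], v4]] = [[36, 0], [24, -36]]

[[36, 0], [24, -36]]


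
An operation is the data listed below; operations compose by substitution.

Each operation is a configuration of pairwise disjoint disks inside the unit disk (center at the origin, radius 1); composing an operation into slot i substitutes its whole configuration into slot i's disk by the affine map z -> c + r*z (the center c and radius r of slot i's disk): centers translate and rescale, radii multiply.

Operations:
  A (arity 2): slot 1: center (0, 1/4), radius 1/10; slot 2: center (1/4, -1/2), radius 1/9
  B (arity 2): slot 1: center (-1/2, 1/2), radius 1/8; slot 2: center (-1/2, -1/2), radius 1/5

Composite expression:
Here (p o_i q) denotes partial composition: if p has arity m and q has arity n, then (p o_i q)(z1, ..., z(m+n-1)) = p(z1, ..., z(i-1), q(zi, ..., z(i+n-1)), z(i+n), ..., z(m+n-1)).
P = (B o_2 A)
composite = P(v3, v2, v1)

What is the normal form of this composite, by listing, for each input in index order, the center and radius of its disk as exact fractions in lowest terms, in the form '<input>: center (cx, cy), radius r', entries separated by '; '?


v1: center (-9/20, -3/5), radius 1/45; v2: center (-1/2, -9/20), radius 1/50; v3: center (-1/2, 1/2), radius 1/8


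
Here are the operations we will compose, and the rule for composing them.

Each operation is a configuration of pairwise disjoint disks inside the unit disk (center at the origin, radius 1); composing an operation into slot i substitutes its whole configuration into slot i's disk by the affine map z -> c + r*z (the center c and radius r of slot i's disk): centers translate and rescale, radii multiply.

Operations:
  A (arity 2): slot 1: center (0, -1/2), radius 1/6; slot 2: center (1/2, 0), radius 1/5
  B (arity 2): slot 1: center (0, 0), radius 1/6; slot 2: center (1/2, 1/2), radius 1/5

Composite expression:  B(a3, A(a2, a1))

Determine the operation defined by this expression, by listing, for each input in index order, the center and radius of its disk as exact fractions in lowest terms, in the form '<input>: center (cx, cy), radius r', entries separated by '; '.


Only the slot chain above each a matters under B; compose those maps.
input a3: applying the 1 nested substitution gives center (0, 0), radius 1/6
input a2: applying the 2 nested substitutions gives center (1/2, 2/5), radius 1/30
input a1: applying the 2 nested substitutions gives center (3/5, 1/2), radius 1/25

a1: center (3/5, 1/2), radius 1/25; a2: center (1/2, 2/5), radius 1/30; a3: center (0, 0), radius 1/6


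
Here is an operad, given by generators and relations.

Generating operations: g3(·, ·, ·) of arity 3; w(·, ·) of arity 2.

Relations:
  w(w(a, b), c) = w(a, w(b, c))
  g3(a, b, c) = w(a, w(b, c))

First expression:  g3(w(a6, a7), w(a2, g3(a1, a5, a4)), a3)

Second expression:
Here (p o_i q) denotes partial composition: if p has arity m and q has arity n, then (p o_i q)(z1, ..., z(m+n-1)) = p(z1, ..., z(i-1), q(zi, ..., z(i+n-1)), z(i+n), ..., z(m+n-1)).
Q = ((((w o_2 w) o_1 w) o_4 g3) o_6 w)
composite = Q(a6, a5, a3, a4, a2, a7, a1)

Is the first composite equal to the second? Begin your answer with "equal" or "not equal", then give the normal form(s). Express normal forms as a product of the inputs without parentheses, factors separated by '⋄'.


not equal; the first gives a6 ⋄ a7 ⋄ a2 ⋄ a1 ⋄ a5 ⋄ a4 ⋄ a3 and the second a6 ⋄ a5 ⋄ a3 ⋄ a4 ⋄ a2 ⋄ a7 ⋄ a1

The first expression, normalized: a6 ⋄ a7 ⋄ a2 ⋄ a1 ⋄ a5 ⋄ a4 ⋄ a3
The second expression, normalized: a6 ⋄ a5 ⋄ a3 ⋄ a4 ⋄ a2 ⋄ a7 ⋄ a1
The forms do not match — not equal.


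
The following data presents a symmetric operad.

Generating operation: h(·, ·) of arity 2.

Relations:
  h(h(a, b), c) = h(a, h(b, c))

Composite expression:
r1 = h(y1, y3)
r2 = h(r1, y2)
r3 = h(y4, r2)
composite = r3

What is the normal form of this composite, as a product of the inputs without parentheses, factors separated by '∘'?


y4 ∘ y1 ∘ y3 ∘ y2


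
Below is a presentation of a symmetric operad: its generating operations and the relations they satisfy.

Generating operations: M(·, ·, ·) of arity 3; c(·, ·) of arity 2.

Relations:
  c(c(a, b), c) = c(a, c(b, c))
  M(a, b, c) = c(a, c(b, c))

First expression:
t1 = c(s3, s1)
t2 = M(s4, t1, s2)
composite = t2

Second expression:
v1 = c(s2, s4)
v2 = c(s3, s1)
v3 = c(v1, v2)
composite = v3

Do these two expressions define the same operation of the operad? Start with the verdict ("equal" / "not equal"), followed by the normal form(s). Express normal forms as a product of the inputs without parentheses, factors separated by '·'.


not equal — first s4 · s3 · s1 · s2, second s2 · s4 · s3 · s1

Reducing the first expression gives s4 · s3 · s1 · s2
Reducing the second expression gives s2 · s4 · s3 · s1
They disagree, so not equal.


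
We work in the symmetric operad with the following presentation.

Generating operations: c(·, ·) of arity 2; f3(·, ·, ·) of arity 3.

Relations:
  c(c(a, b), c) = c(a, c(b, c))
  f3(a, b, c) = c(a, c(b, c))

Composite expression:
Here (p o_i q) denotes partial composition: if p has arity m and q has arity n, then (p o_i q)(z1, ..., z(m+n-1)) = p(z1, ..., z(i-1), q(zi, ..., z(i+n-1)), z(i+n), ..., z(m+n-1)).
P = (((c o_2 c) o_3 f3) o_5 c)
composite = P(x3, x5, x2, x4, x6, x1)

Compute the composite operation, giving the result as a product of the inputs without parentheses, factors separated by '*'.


x3 * x5 * x2 * x4 * x6 * x1

The c-tree's shape is irrelevant; the x-reading-order decides.
c(x6, x1) spells out as x6 * x1
f3(x2, x4, c(x6, x1)) spells out as x2 * x4 * x6 * x1
c(x5, f3(x2, x4, c(x6, x1))) spells out as x5 * x2 * x4 * x6 * x1
c(x3, c(x5, f3(x2, x4, c(x6, x1)))) spells out as x3 * x5 * x2 * x4 * x6 * x1


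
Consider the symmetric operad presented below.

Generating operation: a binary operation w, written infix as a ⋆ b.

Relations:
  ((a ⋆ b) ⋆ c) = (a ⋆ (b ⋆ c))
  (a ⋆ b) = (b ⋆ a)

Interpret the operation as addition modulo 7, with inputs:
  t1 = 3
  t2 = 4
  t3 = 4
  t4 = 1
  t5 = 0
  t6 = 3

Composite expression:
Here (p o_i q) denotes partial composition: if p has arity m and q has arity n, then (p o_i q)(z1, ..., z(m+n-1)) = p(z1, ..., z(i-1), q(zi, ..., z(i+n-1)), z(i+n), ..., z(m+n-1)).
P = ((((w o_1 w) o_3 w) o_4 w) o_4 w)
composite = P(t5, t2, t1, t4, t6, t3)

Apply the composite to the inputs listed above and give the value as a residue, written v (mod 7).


1 (mod 7)

(t5 ⋆ t2) = 4
(t4 ⋆ t6) = 4
((t4 ⋆ t6) ⋆ t3) = 1
(t1 ⋆ ((t4 ⋆ t6) ⋆ t3)) = 4
((t5 ⋆ t2) ⋆ (t1 ⋆ ((t4 ⋆ t6) ⋆ t3))) = 1


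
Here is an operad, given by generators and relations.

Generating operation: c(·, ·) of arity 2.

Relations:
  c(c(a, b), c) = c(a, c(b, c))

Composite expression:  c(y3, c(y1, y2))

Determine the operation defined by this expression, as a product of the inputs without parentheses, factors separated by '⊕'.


y3 ⊕ y1 ⊕ y2

Every regrouping of c is equal, so read the y-inputs in written order.
c(y1, y2) unparenthesizes to y1 ⊕ y2
c(y3, c(y1, y2)) unparenthesizes to y3 ⊕ y1 ⊕ y2


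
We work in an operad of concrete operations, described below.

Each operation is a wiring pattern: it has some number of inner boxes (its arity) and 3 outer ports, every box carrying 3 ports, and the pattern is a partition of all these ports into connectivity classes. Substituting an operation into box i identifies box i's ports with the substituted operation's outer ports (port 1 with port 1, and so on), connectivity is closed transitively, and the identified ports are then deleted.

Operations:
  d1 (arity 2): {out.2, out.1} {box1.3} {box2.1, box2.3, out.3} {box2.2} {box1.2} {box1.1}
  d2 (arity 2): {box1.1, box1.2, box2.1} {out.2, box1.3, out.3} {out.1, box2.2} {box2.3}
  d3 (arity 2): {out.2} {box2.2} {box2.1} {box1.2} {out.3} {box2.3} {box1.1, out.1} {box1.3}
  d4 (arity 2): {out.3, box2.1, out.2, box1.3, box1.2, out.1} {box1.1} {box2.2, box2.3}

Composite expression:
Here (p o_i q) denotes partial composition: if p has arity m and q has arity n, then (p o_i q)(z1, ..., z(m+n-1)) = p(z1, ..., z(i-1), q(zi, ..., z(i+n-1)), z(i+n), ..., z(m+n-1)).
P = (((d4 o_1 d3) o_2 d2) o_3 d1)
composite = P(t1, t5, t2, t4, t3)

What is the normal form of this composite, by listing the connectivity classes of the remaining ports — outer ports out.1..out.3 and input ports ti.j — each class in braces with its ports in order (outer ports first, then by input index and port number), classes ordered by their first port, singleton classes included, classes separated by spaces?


{out.1, out.2, out.3, t3.1} {t1.1} {t1.2} {t1.3} {t2.1} {t2.2} {t2.3} {t3.2, t3.3} {t4.1, t4.3} {t4.2} {t5.1, t5.2} {t5.3}

After gluing at d4, chains via deleted ports link the t-ports.
the subtree at d1 composes to {out.1, out.2} {out.3, t4.1, t4.3} {t2.1} {t2.2} {t2.3} {t4.2} on (t2, t4); out.j = own outer ports
the subtree at d2 composes to {out.1, t5.1, t5.2} {out.2, out.3, t5.3} {t2.1} {t2.2} {t2.3} {t4.1, t4.3} {t4.2} on (t5, t2, t4); out.j = own outer ports
the subtree at d3 composes to {out.1, t1.1} {out.2} {out.3} {t1.2} {t1.3} {t2.1} {t2.2} {t2.3} {t4.1, t4.3} {t4.2} {t5.1, t5.2} {t5.3} on (t1, t5, t2, t4); out.j = own outer ports
the subtree at d4 composes to {out.1, out.2, out.3, t3.1} {t1.1} {t1.2} {t1.3} {t2.1} {t2.2} {t2.3} {t3.2, t3.3} {t4.1, t4.3} {t4.2} {t5.1, t5.2} {t5.3} on (t1, t5, t2, t4, t3); out.j = own outer ports


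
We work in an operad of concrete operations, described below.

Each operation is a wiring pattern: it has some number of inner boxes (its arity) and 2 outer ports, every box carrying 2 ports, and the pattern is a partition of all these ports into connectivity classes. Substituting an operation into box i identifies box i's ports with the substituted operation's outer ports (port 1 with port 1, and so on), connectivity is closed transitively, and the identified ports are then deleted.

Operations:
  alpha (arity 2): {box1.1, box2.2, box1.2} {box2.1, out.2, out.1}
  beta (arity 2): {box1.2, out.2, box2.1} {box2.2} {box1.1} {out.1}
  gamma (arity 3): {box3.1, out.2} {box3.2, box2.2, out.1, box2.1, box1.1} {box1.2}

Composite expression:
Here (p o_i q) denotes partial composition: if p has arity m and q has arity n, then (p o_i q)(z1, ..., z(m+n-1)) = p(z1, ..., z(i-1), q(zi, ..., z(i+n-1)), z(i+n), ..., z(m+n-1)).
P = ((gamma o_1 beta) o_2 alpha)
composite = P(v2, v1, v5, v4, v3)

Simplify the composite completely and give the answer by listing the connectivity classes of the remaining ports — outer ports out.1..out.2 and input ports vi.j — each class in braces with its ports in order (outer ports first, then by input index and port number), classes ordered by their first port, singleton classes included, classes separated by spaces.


Connectivity passes through glued gamma-boundaries; trace each wire chain.
alpha over (v1, v5) gives {out.1, out.2, v5.1} {v1.1, v1.2, v5.2}, out.j being that stage's outer ports
beta over (v2, v1, v5) gives {out.1} {out.2, v2.2, v5.1} {v1.1, v1.2, v5.2} {v2.1}, out.j being that stage's outer ports
gamma over (v2, v1, v5, v4, v3) gives {out.1, v3.2, v4.1, v4.2} {out.2, v3.1} {v1.1, v1.2, v5.2} {v2.1} {v2.2, v5.1}, out.j being that stage's outer ports

{out.1, v3.2, v4.1, v4.2} {out.2, v3.1} {v1.1, v1.2, v5.2} {v2.1} {v2.2, v5.1}


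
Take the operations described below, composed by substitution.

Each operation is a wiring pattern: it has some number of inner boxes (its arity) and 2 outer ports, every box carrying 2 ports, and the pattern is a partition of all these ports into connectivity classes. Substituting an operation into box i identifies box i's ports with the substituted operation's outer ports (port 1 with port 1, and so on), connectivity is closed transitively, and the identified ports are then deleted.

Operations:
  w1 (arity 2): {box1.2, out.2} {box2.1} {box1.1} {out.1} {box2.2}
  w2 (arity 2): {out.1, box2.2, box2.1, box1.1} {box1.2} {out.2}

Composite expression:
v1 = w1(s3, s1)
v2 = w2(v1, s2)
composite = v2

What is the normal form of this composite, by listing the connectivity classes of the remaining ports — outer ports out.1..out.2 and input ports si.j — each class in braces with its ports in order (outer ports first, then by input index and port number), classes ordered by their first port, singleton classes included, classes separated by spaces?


Substituting into w2 glues patterns; closure does the rest.
after w1, the pattern on (s3, s1) reads {out.1} {out.2, s3.2} {s1.1} {s1.2} {s3.1} (out.j = its outer ports)
after w2, the pattern on (s3, s1, s2) reads {out.1, s2.1, s2.2} {out.2} {s1.1} {s1.2} {s3.1} {s3.2} (out.j = its outer ports)

{out.1, s2.1, s2.2} {out.2} {s1.1} {s1.2} {s3.1} {s3.2}


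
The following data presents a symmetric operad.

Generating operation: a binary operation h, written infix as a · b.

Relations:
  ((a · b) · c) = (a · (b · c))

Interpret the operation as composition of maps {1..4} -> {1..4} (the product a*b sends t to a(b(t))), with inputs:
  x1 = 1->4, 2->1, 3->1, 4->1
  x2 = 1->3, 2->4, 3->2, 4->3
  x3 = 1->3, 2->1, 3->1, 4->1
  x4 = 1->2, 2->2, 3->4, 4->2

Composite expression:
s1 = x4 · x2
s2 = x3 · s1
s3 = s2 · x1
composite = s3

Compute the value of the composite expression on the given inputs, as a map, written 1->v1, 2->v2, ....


1->1, 2->1, 3->1, 4->1

(x4 · x2) = 1->4, 2->2, 3->2, 4->4
(x3 · (x4 · x2)) = 1->1, 2->1, 3->1, 4->1
((x3 · (x4 · x2)) · x1) = 1->1, 2->1, 3->1, 4->1


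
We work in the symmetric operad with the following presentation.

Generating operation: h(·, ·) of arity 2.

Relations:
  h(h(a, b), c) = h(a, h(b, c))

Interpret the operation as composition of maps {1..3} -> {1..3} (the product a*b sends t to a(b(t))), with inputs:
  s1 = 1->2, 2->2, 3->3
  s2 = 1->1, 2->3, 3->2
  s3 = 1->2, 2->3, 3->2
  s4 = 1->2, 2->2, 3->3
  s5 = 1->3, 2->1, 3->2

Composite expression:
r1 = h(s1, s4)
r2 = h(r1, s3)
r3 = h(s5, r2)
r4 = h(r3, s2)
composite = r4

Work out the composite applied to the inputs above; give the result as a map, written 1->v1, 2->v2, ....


1->1, 2->1, 3->2

h(s1, s4) = 1->2, 2->2, 3->3
h(h(s1, s4), s3) = 1->2, 2->3, 3->2
h(s5, h(h(s1, s4), s3)) = 1->1, 2->2, 3->1
h(h(s5, h(h(s1, s4), s3)), s2) = 1->1, 2->1, 3->2


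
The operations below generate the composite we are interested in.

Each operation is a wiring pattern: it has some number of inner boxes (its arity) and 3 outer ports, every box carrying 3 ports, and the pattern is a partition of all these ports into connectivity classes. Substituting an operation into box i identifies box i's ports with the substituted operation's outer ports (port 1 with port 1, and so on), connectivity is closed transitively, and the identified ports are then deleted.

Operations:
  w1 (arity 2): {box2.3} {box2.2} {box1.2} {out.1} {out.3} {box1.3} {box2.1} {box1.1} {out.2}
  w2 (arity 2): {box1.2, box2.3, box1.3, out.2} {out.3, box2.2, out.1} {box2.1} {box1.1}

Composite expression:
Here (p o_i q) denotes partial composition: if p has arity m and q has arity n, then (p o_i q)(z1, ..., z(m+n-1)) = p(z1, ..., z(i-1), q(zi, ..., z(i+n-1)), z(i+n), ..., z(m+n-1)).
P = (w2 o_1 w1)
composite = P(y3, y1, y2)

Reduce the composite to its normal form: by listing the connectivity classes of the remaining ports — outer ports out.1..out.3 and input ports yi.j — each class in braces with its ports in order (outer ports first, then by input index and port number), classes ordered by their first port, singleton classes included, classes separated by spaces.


{out.1, out.3, y2.2} {out.2, y2.3} {y1.1} {y1.2} {y1.3} {y2.1} {y3.1} {y3.2} {y3.3}

Two ports join when wires chain via w2-identified ports.
through w1, on inputs (y3, y1): {out.1} {out.2} {out.3} {y1.1} {y1.2} {y1.3} {y3.1} {y3.2} {y3.3} (out.j = stage outer ports)
through w2, on inputs (y3, y1, y2): {out.1, out.3, y2.2} {out.2, y2.3} {y1.1} {y1.2} {y1.3} {y2.1} {y3.1} {y3.2} {y3.3} (out.j = stage outer ports)


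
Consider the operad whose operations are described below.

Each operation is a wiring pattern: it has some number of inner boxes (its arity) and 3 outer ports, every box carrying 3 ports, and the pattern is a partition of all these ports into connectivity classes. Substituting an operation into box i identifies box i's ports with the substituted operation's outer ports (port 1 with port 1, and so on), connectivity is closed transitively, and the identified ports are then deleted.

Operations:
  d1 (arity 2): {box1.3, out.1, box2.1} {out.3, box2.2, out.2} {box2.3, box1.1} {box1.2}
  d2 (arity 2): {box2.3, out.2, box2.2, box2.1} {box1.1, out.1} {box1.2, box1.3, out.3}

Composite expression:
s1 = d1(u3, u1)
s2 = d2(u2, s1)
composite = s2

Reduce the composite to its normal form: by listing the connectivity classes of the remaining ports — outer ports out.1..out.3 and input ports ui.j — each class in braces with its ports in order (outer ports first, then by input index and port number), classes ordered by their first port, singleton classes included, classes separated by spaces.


After gluing at d2, chains via deleted ports link the u-ports.
stage d1: inputs (u3, u1), connectivity {out.1, u1.1, u3.3} {out.2, out.3, u1.2} {u1.3, u3.1} {u3.2}, out.j its boundary
stage d2: inputs (u2, u3, u1), connectivity {out.1, u2.1} {out.2, u1.1, u1.2, u3.3} {out.3, u2.2, u2.3} {u1.3, u3.1} {u3.2}, out.j its boundary

{out.1, u2.1} {out.2, u1.1, u1.2, u3.3} {out.3, u2.2, u2.3} {u1.3, u3.1} {u3.2}


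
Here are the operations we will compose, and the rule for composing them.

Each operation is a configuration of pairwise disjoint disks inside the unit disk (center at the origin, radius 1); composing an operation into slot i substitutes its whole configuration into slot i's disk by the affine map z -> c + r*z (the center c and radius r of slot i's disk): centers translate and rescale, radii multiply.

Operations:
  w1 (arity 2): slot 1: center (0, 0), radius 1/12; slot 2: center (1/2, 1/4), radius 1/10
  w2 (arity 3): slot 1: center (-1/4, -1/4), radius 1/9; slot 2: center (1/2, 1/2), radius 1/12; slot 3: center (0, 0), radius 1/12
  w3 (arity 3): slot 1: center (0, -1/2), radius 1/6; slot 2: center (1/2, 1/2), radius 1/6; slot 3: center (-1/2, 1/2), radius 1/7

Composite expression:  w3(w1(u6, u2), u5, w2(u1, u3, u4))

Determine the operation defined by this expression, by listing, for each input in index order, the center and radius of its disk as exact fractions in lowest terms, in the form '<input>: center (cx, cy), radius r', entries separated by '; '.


u1: center (-15/28, 13/28), radius 1/63; u2: center (1/12, -11/24), radius 1/60; u3: center (-3/7, 4/7), radius 1/84; u4: center (-1/2, 1/2), radius 1/84; u5: center (1/2, 1/2), radius 1/6; u6: center (0, -1/2), radius 1/72


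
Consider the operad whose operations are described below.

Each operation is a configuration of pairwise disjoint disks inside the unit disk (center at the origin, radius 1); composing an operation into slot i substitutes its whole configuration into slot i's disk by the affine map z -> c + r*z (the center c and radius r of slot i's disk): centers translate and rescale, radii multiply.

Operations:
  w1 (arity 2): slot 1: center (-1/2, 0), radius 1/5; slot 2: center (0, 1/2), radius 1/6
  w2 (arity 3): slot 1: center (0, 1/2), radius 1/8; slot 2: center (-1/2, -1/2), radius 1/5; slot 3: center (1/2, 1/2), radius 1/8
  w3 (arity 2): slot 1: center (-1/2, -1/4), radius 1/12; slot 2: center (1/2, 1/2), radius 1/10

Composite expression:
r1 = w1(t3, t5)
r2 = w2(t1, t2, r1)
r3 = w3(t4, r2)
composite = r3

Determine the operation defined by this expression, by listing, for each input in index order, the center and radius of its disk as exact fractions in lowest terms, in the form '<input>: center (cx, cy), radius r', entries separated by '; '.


t1: center (1/2, 11/20), radius 1/80; t2: center (9/20, 9/20), radius 1/50; t3: center (87/160, 11/20), radius 1/400; t4: center (-1/2, -1/4), radius 1/12; t5: center (11/20, 89/160), radius 1/480


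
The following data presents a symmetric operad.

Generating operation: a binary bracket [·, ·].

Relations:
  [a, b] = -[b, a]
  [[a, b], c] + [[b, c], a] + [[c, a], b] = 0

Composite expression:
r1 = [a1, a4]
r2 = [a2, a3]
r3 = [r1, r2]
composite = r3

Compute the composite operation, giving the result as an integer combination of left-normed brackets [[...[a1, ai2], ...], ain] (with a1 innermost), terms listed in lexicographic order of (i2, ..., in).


[[[a1, a4], a2], a3] - [[[a1, a4], a3], a2]

Expand each bracket as ab - ba; the a1-initial words give the coefficients.
Composite bracket: [[a1, a4], [a2, a3]]
Applying ab - ba throughout gives 8 signed words (2^3 = 8).
Coefficients come from the a1-initial words:
  a1a4a2a3 (sign +1) contributes +[[[a1, a4], a2], a3]
  a1a4a3a2 (sign -1) contributes -[[[a1, a4], a3], a2]


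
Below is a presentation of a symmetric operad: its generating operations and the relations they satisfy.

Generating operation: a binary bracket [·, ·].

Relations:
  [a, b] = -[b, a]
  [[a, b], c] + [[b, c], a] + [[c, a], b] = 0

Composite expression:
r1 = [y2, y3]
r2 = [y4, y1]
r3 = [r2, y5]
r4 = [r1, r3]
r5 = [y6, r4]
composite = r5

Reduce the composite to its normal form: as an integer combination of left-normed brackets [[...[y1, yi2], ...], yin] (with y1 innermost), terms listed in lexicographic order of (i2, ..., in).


Antisymmetry and Jacobi reduce to y1-anchored left-normed brackets.
Composite bracket: [y6, [[y2, y3], [[y4, y1], y5]]]
Expanding via [a, b] = ab - ba: 32 signed words (2^5 = 32).
Keep just the words that open with y1:
  word y1y4y5y2y3y6 has sign -1, contributing -[[[[[y1, y4], y5], y2], y3], y6]
  word y1y4y5y3y2y6 has sign +1, contributing +[[[[[y1, y4], y5], y3], y2], y6]

-[[[[[y1, y4], y5], y2], y3], y6] + [[[[[y1, y4], y5], y3], y2], y6]


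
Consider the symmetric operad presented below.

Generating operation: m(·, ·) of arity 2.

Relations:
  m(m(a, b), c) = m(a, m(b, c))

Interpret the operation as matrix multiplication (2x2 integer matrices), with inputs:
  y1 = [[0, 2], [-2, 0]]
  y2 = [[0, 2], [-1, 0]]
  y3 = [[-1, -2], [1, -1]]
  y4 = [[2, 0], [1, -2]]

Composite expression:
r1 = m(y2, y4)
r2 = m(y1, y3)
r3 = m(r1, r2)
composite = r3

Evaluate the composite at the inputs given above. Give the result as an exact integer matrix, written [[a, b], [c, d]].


[[-4, -20], [-4, 4]]

m(y2, y4) = [[2, -4], [-2, 0]]
m(y1, y3) = [[2, -2], [2, 4]]
m(m(y2, y4), m(y1, y3)) = [[-4, -20], [-4, 4]]


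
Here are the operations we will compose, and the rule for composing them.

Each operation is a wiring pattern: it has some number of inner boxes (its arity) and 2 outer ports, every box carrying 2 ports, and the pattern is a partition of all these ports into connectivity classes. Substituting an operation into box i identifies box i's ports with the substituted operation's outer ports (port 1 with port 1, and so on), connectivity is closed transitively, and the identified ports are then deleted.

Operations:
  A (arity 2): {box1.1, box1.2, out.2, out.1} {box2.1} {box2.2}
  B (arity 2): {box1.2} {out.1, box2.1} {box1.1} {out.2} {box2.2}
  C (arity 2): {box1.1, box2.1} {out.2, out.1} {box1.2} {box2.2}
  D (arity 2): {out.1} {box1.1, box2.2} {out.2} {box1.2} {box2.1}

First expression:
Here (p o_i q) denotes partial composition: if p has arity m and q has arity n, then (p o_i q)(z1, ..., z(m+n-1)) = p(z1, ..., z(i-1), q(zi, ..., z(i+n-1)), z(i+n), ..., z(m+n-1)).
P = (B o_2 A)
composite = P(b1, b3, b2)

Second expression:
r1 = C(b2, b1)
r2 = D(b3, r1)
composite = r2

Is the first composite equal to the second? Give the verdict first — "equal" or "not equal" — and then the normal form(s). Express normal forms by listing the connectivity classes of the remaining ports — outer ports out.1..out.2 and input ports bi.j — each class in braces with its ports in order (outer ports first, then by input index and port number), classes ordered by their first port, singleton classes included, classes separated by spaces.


not equal; first: {out.1, b3.1, b3.2} {out.2} {b1.1} {b1.2} {b2.1} {b2.2}; second: {out.1} {out.2} {b1.1, b2.1} {b1.2} {b2.2} {b3.1} {b3.2}


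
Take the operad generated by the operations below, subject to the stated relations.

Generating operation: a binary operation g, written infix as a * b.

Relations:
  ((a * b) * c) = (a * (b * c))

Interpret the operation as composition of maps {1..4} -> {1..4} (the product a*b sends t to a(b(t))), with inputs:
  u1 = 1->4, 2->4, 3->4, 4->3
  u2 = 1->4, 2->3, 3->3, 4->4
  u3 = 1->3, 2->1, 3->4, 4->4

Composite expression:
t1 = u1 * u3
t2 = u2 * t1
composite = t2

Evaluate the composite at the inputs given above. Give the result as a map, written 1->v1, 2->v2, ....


1->4, 2->4, 3->3, 4->3

(u1 * u3) = 1->4, 2->4, 3->3, 4->3
(u2 * (u1 * u3)) = 1->4, 2->4, 3->3, 4->3


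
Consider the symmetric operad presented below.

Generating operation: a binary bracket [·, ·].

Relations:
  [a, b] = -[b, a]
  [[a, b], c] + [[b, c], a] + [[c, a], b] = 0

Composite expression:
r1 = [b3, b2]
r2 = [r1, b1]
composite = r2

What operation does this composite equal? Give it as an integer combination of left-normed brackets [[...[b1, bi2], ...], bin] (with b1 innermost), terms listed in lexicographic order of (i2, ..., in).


[[b1, b2], b3] - [[b1, b3], b2]


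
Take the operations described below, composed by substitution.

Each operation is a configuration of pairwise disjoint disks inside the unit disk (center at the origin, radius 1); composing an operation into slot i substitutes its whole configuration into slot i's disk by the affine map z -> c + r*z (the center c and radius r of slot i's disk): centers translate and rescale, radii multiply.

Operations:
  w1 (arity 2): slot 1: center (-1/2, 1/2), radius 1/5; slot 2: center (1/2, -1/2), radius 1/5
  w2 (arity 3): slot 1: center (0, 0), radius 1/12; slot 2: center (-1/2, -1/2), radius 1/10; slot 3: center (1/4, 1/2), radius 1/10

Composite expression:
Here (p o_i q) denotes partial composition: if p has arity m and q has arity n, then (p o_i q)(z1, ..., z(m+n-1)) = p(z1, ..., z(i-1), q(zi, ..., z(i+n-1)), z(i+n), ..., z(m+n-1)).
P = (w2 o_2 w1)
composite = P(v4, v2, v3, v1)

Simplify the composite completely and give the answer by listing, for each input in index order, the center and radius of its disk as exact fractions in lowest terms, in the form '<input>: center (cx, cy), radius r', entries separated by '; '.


v1: center (1/4, 1/2), radius 1/10; v2: center (-11/20, -9/20), radius 1/50; v3: center (-9/20, -11/20), radius 1/50; v4: center (0, 0), radius 1/12

Each v-disk chains the slot maps above it in w2; radii multiply.
input v4: applying the 1 nested substitution gives center (0, 0), radius 1/12
input v2: applying the 2 nested substitutions gives center (-11/20, -9/20), radius 1/50
input v3: applying the 2 nested substitutions gives center (-9/20, -11/20), radius 1/50
input v1: applying the 1 nested substitution gives center (1/4, 1/2), radius 1/10


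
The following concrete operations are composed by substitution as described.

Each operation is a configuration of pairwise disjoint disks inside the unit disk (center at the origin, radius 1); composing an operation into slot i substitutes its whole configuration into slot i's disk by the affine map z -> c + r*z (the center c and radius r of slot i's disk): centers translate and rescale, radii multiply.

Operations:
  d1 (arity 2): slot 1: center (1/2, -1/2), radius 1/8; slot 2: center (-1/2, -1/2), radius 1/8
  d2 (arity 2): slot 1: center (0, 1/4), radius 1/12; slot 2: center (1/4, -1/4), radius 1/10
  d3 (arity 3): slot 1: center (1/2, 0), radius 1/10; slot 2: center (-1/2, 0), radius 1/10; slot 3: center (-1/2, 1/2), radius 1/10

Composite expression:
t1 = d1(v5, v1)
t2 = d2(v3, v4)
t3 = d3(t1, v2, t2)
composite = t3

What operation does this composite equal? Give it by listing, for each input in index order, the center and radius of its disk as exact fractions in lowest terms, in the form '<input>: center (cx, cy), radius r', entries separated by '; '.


v1: center (9/20, -1/20), radius 1/80; v2: center (-1/2, 0), radius 1/10; v3: center (-1/2, 21/40), radius 1/120; v4: center (-19/40, 19/40), radius 1/100; v5: center (11/20, -1/20), radius 1/80

Follow each v-input down from d3: c' goes to c + r*c', radius to r*r'.
for v5, the 2-step affine chain lands on center (11/20, -1/20), radius 1/80
for v1, the 2-step affine chain lands on center (9/20, -1/20), radius 1/80
for v2, the 1-step affine chain lands on center (-1/2, 0), radius 1/10
for v3, the 2-step affine chain lands on center (-1/2, 21/40), radius 1/120
for v4, the 2-step affine chain lands on center (-19/40, 19/40), radius 1/100


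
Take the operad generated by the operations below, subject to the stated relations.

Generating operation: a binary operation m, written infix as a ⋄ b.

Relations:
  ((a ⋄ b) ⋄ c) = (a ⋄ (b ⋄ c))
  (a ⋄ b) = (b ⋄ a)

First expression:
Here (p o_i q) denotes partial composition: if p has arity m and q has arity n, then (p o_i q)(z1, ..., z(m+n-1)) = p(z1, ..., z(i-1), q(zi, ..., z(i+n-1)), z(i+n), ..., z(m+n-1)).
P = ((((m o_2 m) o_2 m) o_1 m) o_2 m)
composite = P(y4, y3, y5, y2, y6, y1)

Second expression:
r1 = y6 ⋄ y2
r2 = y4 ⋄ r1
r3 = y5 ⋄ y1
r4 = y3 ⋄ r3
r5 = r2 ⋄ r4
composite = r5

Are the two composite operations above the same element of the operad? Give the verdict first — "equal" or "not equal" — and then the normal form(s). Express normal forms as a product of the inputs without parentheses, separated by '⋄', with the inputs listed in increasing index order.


equal — both sides give y1 ⋄ y2 ⋄ y3 ⋄ y4 ⋄ y5 ⋄ y6


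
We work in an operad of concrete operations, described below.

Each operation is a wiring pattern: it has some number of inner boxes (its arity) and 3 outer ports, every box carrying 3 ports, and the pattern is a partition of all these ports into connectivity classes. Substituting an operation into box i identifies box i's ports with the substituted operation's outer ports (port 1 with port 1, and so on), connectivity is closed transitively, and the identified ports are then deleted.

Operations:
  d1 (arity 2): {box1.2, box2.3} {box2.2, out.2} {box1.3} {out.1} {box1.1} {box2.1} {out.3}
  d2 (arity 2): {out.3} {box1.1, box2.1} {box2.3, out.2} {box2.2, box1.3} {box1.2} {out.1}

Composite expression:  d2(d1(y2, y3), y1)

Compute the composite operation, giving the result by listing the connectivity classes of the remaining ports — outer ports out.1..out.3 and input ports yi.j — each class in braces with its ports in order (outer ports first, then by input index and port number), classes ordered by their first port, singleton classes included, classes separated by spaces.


{out.1} {out.2, y1.3} {out.3} {y1.1} {y1.2} {y2.1} {y2.2, y3.3} {y2.3} {y3.1} {y3.2}

Treat the ports identified at d2 as solder joints: merge, then drop.
d1 over (y2, y3) gives {out.1} {out.2, y3.2} {out.3} {y2.1} {y2.2, y3.3} {y2.3} {y3.1}, out.j being that stage's outer ports
d2 over (y2, y3, y1) gives {out.1} {out.2, y1.3} {out.3} {y1.1} {y1.2} {y2.1} {y2.2, y3.3} {y2.3} {y3.1} {y3.2}, out.j being that stage's outer ports


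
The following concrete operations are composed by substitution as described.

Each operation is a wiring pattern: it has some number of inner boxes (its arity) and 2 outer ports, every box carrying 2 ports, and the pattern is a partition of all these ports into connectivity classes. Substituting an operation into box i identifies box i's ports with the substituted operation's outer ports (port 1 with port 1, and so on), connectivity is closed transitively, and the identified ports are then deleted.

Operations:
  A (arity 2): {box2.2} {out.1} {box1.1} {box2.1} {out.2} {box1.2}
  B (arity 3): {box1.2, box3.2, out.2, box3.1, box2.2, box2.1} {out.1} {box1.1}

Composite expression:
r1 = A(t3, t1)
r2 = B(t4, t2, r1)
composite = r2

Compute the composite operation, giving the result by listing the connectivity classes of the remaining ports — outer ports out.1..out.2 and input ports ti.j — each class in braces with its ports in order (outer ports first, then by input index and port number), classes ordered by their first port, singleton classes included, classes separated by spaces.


Reachability decides: close wires over B-identified ports.
stage A: inputs (t3, t1), connectivity {out.1} {out.2} {t1.1} {t1.2} {t3.1} {t3.2}, out.j its boundary
stage B: inputs (t4, t2, t3, t1), connectivity {out.1} {out.2, t2.1, t2.2, t4.2} {t1.1} {t1.2} {t3.1} {t3.2} {t4.1}, out.j its boundary

{out.1} {out.2, t2.1, t2.2, t4.2} {t1.1} {t1.2} {t3.1} {t3.2} {t4.1}


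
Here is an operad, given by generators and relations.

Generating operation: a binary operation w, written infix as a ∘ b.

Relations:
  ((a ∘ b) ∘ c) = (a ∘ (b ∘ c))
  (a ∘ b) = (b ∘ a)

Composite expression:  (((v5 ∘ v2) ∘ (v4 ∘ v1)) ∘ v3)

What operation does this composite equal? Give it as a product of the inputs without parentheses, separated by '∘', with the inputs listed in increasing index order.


v1 ∘ v2 ∘ v3 ∘ v4 ∘ v5

Any arrangement under w is one operation, so sort the v-inputs.
(v5 ∘ v2) unparenthesizes to v5 ∘ v2
(v4 ∘ v1) unparenthesizes to v4 ∘ v1
((v5 ∘ v2) ∘ (v4 ∘ v1)) unparenthesizes to v5 ∘ v2 ∘ v4 ∘ v1
(((v5 ∘ v2) ∘ (v4 ∘ v1)) ∘ v3) unparenthesizes to v5 ∘ v2 ∘ v4 ∘ v1 ∘ v3
reordering the factors by index: v1 ∘ v2 ∘ v3 ∘ v4 ∘ v5


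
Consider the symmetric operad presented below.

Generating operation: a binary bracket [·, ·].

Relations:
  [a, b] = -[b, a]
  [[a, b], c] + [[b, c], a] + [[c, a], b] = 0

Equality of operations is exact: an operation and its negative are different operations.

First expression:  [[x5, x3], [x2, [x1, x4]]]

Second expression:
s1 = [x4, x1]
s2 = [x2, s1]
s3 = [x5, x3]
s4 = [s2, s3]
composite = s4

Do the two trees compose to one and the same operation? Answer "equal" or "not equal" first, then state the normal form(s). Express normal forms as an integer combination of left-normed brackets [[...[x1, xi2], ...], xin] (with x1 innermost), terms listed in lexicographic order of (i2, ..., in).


equal — both sides give -[[[[x1, x4], x2], x3], x5] + [[[[x1, x4], x2], x5], x3]

In normal form, the first expression is -[[[[x1, x4], x2], x3], x5] + [[[[x1, x4], x2], x5], x3]
In normal form, the second expression is -[[[[x1, x4], x2], x3], x5] + [[[[x1, x4], x2], x5], x3]
Identical normal forms: equal.


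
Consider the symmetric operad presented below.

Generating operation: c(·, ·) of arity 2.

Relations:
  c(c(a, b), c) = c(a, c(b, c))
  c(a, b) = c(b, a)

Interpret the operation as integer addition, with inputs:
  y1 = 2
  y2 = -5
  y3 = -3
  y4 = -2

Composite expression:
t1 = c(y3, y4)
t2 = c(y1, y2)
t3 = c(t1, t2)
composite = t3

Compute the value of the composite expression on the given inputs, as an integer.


c(y3, y4) = -5
c(y1, y2) = -3
c(c(y3, y4), c(y1, y2)) = -8

-8


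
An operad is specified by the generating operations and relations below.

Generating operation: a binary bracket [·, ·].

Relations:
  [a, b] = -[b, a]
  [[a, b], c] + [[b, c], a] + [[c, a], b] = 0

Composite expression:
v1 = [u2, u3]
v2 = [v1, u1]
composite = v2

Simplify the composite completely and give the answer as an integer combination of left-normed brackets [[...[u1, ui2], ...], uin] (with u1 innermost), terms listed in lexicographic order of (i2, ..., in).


-[[u1, u2], u3] + [[u1, u3], u2]

In the tensor algebra, words opening u1 carry the u1-anchored form.
Composite bracket: [[u2, u3], u1]
Each bracket splits as ab - ba, giving 4 signed words (2^2 = 4).
Keep just the words that open with u1:
  sign of u1u2u3 is -1, so it contributes -[[u1, u2], u3]
  sign of u1u3u2 is +1, so it contributes +[[u1, u3], u2]


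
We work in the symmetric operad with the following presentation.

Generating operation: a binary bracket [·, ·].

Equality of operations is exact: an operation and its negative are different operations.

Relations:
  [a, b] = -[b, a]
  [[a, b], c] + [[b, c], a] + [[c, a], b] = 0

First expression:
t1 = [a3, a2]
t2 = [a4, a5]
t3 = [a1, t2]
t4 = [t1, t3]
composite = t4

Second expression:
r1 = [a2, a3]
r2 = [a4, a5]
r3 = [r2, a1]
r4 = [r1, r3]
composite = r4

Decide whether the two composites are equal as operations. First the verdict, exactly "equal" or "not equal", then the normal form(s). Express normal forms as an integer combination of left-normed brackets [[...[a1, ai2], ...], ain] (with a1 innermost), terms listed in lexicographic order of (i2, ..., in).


equal; both compose to [[[[a1, a4], a5], a2], a3] - [[[[a1, a4], a5], a3], a2] - [[[[a1, a5], a4], a2], a3] + [[[[a1, a5], a4], a3], a2]

Normal form of the first expression: [[[[a1, a4], a5], a2], a3] - [[[[a1, a4], a5], a3], a2] - [[[[a1, a5], a4], a2], a3] + [[[[a1, a5], a4], a3], a2]
Normal form of the second expression: [[[[a1, a4], a5], a2], a3] - [[[[a1, a4], a5], a3], a2] - [[[[a1, a5], a4], a2], a3] + [[[[a1, a5], a4], a3], a2]
The forms coincide; equal.


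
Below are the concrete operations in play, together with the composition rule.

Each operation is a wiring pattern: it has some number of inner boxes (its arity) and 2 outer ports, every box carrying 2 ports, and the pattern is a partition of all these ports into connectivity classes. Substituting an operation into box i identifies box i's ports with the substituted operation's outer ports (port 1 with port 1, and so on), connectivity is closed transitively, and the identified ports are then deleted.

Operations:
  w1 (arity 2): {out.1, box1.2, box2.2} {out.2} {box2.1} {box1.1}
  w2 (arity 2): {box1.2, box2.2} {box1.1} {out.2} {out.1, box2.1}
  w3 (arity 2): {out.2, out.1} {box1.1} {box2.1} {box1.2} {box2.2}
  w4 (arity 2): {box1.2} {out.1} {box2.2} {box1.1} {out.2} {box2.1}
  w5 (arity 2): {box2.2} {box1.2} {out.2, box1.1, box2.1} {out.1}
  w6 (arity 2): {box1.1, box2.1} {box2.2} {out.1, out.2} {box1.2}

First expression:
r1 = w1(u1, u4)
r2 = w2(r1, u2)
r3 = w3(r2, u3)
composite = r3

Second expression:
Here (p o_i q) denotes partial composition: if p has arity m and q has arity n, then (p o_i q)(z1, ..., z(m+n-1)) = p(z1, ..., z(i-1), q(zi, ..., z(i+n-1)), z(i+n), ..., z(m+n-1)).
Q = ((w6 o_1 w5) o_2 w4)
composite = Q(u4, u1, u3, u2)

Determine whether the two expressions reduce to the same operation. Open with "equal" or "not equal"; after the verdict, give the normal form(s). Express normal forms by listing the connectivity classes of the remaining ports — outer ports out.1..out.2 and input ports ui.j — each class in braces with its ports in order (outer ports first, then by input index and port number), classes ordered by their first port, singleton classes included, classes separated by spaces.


not equal; the first gives {out.1, out.2} {u1.1} {u1.2, u4.2} {u2.1} {u2.2} {u3.1} {u3.2} {u4.1} and the second {out.1, out.2} {u1.1} {u1.2} {u2.1} {u2.2} {u3.1} {u3.2} {u4.1} {u4.2}


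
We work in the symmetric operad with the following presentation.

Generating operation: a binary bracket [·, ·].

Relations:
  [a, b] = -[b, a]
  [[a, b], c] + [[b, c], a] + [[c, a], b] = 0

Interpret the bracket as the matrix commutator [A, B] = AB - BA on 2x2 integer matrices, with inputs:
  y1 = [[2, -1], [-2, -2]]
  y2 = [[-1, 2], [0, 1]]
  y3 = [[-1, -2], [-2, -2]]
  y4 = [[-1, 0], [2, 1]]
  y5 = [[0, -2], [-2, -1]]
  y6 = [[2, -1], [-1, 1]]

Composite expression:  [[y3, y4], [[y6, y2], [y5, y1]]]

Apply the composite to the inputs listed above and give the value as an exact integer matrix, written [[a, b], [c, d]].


[[-184, -336], [200, 184]]

[y3, y4] = [[-4, -4], [2, 4]]
[y6, y2] = [[2, 0], [2, -2]]
[y5, y1] = [[2, 7], [-6, -2]]
[[y6, y2], [y5, y1]] = [[-14, 28], [32, 14]]
[[y3, y4], [[y6, y2], [y5, y1]]] = [[-184, -336], [200, 184]]
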